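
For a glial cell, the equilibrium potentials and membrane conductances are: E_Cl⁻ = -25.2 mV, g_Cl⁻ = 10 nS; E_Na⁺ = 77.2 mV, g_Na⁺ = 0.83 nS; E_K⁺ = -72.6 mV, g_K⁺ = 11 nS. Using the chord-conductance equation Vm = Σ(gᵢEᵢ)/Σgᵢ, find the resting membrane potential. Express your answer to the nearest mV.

-45 mV

Σ gᵢEᵢ = 10·(-25.2) + 0.83·(77.2) + 11·(-72.6) = -986.52
Σ gᵢ = 10 + 0.83 + 11 = 21.83
Vm = -986.52 / 21.83 = -45.19 mV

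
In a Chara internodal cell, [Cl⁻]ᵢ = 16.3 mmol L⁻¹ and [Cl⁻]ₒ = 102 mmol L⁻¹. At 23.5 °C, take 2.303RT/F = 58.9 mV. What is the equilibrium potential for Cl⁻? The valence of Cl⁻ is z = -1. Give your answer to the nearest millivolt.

-47 mV

E = (58.9/z) · log₁₀([Cl⁻]_out/[Cl⁻]_in) with z = -1.
For an anion, dividing by z = -1 reverses the sign.
= (58.9/-1) · log₁₀(102/16.3) = -58.90 · log₁₀(6.258)
= -58.90 · (0.7964) = -46.91 mV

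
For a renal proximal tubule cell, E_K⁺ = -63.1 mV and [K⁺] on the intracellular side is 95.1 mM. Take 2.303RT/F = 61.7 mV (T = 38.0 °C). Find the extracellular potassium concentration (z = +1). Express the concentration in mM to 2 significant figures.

9.0 mM

Nernst: E = (61.7/1) · log₁₀([out]/[in]), so log₁₀([out]/[in]) = -63.1 × 1 / 61.7 = -1.0227.
[out]/[in] = 10^(-1.0227) = 0.09491.
[out] = 0.09491 × 95.1 = 9.026 mM.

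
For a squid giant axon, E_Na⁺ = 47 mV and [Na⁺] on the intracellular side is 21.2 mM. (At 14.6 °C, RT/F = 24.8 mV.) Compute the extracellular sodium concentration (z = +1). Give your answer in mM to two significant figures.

Nernst: E = (24.8/1) · ln([out]/[in]), so ln([out]/[in]) = 47.0 × 1 / 24.8 = 1.8952.
[out]/[in] = e^(1.8952) = 6.654.
[out] = 6.654 × 21.2 = 141.1 mM.

140 mM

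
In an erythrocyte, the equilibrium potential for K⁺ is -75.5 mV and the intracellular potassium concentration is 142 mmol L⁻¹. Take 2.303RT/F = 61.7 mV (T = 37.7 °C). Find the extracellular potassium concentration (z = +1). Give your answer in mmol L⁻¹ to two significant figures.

Nernst: E = (61.7/1) · log₁₀([out]/[in]), so log₁₀([out]/[in]) = -75.5 × 1 / 61.7 = -1.2237.
[out]/[in] = 10^(-1.2237) = 0.05975.
[out] = 0.05975 × 142 = 8.484 mmol L⁻¹.

8.5 mmol L⁻¹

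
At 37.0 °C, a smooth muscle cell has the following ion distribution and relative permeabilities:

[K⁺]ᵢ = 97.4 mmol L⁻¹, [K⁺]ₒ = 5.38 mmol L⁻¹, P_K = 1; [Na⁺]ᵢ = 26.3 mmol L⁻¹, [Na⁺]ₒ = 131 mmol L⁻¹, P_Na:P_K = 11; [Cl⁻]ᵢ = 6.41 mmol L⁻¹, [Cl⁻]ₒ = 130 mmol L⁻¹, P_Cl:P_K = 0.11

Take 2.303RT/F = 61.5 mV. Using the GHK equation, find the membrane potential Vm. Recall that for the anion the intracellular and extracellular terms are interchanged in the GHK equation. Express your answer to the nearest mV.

34 mV

Vm = 61.5 · log₁₀[(Σ P·[cation]ₒ + Σ P·[anion]ᵢ) / (Σ P·[cation]ᵢ + Σ P·[anion]ₒ)]
Numerator = 1×5.38 + 11×131 + 0.11×6.41 = 1447
Denominator = 1×97.4 + 11×26.3 + 0.11×130 = 401
Vm = 61.5 · log₁₀(3.6087) = 61.5 × (0.5573) = 34.28 mV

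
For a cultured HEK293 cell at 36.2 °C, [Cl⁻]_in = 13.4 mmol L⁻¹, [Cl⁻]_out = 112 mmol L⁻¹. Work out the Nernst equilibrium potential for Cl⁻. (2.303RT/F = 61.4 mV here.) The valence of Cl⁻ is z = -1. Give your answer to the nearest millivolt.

E = (61.4/z) · log₁₀([Cl⁻]_out/[Cl⁻]_in) with z = -1.
For an anion, dividing by z = -1 reverses the sign.
= (61.4/-1) · log₁₀(112/13.4) = -61.40 · log₁₀(8.358)
= -61.40 · (0.9221) = -56.62 mV

-57 mV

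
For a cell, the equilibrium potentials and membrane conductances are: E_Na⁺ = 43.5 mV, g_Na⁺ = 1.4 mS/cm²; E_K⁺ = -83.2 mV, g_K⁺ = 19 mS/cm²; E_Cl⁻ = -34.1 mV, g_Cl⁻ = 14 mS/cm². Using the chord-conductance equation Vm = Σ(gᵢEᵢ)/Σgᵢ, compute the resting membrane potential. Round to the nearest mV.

Σ gᵢEᵢ = 1.4·(43.5) + 19·(-83.2) + 14·(-34.1) = -1997.30
Σ gᵢ = 1.4 + 19 + 14 = 34.4
Vm = -1997.30 / 34.4 = -58.06 mV

-58 mV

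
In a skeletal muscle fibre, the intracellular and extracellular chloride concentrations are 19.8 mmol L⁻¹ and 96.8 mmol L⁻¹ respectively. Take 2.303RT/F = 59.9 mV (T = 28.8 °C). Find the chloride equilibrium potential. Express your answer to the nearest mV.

E = (59.9/z) · log₁₀([Cl⁻]_out/[Cl⁻]_in) with z = -1.
For an anion, dividing by z = -1 reverses the sign.
= (59.9/-1) · log₁₀(96.8/19.8) = -59.90 · log₁₀(4.889)
= -59.90 · (0.6892) = -41.28 mV

-41 mV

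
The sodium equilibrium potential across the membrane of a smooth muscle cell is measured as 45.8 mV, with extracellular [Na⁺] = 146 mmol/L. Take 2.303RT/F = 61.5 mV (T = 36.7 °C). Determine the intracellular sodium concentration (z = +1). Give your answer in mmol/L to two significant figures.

26 mmol/L

Nernst: E = (61.5/1) · log₁₀([out]/[in]), so log₁₀([out]/[in]) = 45.8 × 1 / 61.5 = 0.7447.
[out]/[in] = 10^(0.7447) = 5.555.
[in] = 146 / 5.555 = 26.28 mmol/L.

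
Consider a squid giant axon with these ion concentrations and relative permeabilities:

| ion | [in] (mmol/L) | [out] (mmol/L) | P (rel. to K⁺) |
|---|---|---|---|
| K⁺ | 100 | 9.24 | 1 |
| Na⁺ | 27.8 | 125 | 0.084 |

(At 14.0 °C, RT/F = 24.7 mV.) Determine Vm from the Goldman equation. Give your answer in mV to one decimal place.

-40.6 mV

Vm = 24.7 · ln[(Σ P·[cation]ₒ + Σ P·[anion]ᵢ) / (Σ P·[cation]ᵢ + Σ P·[anion]ₒ)]
Numerator = 1×9.24 + 0.084×125 = 19.74
Denominator = 1×100 + 0.084×27.8 = 102.3
Vm = 24.7 · ln(0.1929) = 24.7 × (-1.6456) = -40.65 mV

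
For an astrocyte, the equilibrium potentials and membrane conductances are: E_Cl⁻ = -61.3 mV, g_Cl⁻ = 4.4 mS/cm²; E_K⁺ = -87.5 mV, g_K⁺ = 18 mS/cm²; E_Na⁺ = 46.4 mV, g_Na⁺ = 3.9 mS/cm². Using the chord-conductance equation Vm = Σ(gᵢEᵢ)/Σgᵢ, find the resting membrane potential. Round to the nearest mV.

Σ gᵢEᵢ = 4.4·(-61.3) + 18·(-87.5) + 3.9·(46.4) = -1663.76
Σ gᵢ = 4.4 + 18 + 3.9 = 26.3
Vm = -1663.76 / 26.3 = -63.26 mV

-63 mV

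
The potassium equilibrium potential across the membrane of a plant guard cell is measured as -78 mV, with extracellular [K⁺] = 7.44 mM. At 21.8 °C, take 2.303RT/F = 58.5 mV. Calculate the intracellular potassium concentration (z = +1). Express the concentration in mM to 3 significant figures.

160 mM

Nernst: E = (58.5/1) · log₁₀([out]/[in]), so log₁₀([out]/[in]) = -78.0 × 1 / 58.5 = -1.3333.
[out]/[in] = 10^(-1.3333) = 0.04642.
[in] = 7.44 / 0.04642 = 160.3 mM.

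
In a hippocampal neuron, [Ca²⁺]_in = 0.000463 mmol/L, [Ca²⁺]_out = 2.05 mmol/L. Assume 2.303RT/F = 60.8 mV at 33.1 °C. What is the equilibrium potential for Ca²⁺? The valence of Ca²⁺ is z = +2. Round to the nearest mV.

111 mV

E = (60.8/z) · log₁₀([Ca²⁺]_out/[Ca²⁺]_in) with z = +2.
= (60.8/2) · log₁₀(2.05/0.000463) = 30.40 · log₁₀(4428)
= 30.40 · (3.6462) = 110.84 mV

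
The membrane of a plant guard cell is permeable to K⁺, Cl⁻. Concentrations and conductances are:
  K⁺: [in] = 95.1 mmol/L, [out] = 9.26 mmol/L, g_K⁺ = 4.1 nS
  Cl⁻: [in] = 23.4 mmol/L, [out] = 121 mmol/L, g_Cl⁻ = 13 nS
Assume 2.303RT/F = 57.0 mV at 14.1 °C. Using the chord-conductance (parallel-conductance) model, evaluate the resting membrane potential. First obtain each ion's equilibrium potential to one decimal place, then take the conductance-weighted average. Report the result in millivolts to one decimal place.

-44.8 mV

E_K⁺ = (57.0/1)·log₁₀(9.26/95.1) = -57.7 mV
E_Cl⁻ = (57.0/-1)·log₁₀(121/23.4) = -40.7 mV
Vm = (Σ gᵢEᵢ)/(Σ gᵢ) = (4.1·-57.7 + 13·-40.7) / (4.1 + 13)
= -765.67 / 17.1 = -44.78 mV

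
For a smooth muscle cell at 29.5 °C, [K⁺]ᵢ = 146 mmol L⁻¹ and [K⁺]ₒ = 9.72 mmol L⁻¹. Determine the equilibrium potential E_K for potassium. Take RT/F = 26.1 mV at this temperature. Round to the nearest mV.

E = (26.1/z) · ln([K⁺]_out/[K⁺]_in) with z = +1.
= (26.1/1) · ln(9.72/146) = 26.10 · ln(0.06658)
= 26.10 · (-2.7094) = -70.72 mV

-71 mV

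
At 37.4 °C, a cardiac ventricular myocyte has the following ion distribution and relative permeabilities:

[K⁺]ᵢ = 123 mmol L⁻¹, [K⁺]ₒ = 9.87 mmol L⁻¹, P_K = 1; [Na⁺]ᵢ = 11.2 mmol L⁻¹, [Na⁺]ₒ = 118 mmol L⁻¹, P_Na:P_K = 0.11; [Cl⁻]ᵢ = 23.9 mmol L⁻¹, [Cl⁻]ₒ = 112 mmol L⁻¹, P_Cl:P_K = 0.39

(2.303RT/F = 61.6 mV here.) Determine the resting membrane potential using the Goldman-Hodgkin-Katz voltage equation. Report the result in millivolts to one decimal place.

Vm = 61.6 · log₁₀[(Σ P·[cation]ₒ + Σ P·[anion]ᵢ) / (Σ P·[cation]ᵢ + Σ P·[anion]ₒ)]
Numerator = 1×9.87 + 0.11×118 + 0.39×23.9 = 32.17
Denominator = 1×123 + 0.11×11.2 + 0.39×112 = 167.9
Vm = 61.6 · log₁₀(0.19159) = 61.6 × (-0.7176) = -44.21 mV

-44.2 mV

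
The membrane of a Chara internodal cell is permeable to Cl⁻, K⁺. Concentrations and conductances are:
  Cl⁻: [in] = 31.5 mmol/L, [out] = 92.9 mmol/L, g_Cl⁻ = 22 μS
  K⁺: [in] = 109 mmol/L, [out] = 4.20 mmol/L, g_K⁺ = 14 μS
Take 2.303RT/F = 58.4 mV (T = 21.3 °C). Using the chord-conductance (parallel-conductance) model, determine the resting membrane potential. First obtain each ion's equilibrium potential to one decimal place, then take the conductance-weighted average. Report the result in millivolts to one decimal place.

-48.9 mV

E_Cl⁻ = (58.4/-1)·log₁₀(92.9/31.5) = -27.4 mV
E_K⁺ = (58.4/1)·log₁₀(4.20/109) = -82.6 mV
Vm = (Σ gᵢEᵢ)/(Σ gᵢ) = (22·-27.4 + 14·-82.6) / (22 + 14)
= -1759.20 / 36 = -48.87 mV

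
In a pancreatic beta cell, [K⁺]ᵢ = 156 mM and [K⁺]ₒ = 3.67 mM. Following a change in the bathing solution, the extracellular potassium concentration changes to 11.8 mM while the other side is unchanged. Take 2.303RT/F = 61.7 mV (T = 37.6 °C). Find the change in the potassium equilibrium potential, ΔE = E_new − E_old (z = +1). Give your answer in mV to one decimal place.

31.3 mV

E_old = (61.7/1)·log₁₀(3.67/156) = -100.48 mV
E_new = (61.7/1)·log₁₀(11.8/156) = -69.18 mV
ΔE = -69.18 − (-100.48) = 31.30 mV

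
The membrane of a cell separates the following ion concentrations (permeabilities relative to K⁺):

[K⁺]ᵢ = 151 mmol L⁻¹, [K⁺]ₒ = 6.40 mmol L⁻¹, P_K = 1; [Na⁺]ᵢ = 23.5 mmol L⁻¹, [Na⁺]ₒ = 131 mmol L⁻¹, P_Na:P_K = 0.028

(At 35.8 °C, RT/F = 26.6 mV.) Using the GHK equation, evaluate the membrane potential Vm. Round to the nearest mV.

Vm = 26.6 · ln[(Σ P·[cation]ₒ + Σ P·[anion]ᵢ) / (Σ P·[cation]ᵢ + Σ P·[anion]ₒ)]
Numerator = 1×6.40 + 0.028×131 = 10.07
Denominator = 1×151 + 0.028×23.5 = 151.7
Vm = 26.6 · ln(0.066386) = 26.6 × (-2.7123) = -72.15 mV

-72 mV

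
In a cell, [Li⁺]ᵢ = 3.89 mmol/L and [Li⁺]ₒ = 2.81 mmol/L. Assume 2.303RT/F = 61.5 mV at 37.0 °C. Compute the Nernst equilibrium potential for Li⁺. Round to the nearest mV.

-9 mV

E = (61.5/z) · log₁₀([Li⁺]_out/[Li⁺]_in) with z = +1.
= (61.5/1) · log₁₀(2.81/3.89) = 61.50 · log₁₀(0.7224)
= 61.50 · (-0.1412) = -8.69 mV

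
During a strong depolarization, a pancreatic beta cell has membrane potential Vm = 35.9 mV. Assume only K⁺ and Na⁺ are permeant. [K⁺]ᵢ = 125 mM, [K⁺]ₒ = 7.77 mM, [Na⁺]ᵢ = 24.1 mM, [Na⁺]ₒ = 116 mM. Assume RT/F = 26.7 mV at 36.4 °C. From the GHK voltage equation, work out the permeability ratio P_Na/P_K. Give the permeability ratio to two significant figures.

20

Let α = P_Na/P_K. GHK: Vm = 26.7·ln[(Kₒ + α·Naₒ)/(Kᵢ + α·Naᵢ)].
e^(Vm/26.7) = e^(35.9/26.7) = 3.8365
So 3.8365·(Kᵢ + α·Naᵢ) = Kₒ + α·Naₒ → α = (3.8365·125.0 − 7.77) / (116.0 − 3.8365·24.1)
α = (479.6 − 7.77) / (116.0 − 92.46) = 471.8/23.54 = 20.04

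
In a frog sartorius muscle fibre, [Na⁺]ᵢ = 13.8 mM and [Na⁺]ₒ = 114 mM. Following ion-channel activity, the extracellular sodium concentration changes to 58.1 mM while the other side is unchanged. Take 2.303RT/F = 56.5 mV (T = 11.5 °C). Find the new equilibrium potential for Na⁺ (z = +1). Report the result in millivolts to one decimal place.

35.3 mV

After the shift: [Na⁺]_out = 58.1, [Na⁺]_in = 13.8 mM.
E_new = (56.5/1)·log₁₀(58.1/13.8) = 56.50 · (0.6243) = 35.27 mV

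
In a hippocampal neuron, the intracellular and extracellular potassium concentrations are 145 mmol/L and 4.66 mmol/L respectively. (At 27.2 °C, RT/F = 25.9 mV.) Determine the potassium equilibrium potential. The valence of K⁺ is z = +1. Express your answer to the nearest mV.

E = (25.9/z) · ln([K⁺]_out/[K⁺]_in) with z = +1.
= (25.9/1) · ln(4.66/145) = 25.90 · ln(0.03214)
= 25.90 · (-3.4377) = -89.04 mV

-89 mV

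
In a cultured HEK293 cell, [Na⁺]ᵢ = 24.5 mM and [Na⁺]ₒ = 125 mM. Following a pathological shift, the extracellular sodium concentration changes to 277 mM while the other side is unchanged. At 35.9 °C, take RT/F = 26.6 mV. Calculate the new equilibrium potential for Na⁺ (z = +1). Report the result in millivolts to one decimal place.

64.5 mV

After the shift: [Na⁺]_out = 277, [Na⁺]_in = 24.5 mM.
E_new = (26.6/1)·ln(277/24.5) = 26.60 · (2.4253) = 64.51 mV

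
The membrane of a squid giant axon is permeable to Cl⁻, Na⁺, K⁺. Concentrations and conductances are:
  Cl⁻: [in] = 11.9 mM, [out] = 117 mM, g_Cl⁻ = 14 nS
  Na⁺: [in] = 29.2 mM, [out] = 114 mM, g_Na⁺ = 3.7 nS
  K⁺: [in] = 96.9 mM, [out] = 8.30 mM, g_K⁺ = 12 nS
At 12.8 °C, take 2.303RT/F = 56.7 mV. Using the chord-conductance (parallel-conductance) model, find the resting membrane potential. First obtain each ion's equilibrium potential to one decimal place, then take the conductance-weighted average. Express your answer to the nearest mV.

-47 mV

E_Cl⁻ = (56.7/-1)·log₁₀(117/11.9) = -56.3 mV
E_Na⁺ = (56.7/1)·log₁₀(114/29.2) = 33.5 mV
E_K⁺ = (56.7/1)·log₁₀(8.30/96.9) = -60.5 mV
Vm = (Σ gᵢEᵢ)/(Σ gᵢ) = (14·-56.3 + 3.7·33.5 + 12·-60.5) / (14 + 3.7 + 12)
= -1390.25 / 29.7 = -46.81 mV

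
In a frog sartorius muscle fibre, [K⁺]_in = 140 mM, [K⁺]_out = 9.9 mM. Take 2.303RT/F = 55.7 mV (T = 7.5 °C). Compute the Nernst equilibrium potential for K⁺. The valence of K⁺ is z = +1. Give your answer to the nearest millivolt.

-64 mV

E = (55.7/z) · log₁₀([K⁺]_out/[K⁺]_in) with z = +1.
= (55.7/1) · log₁₀(9.9/140) = 55.70 · log₁₀(0.07071)
= 55.70 · (-1.1505) = -64.08 mV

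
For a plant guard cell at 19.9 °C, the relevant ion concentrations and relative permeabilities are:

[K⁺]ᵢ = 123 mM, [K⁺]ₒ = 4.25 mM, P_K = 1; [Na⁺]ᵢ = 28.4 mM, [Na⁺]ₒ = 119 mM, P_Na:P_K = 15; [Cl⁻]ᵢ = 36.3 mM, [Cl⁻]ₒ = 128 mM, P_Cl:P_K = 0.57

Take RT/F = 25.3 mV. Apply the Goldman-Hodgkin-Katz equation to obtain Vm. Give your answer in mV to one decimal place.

27.0 mV

Vm = 25.3 · ln[(Σ P·[cation]ₒ + Σ P·[anion]ᵢ) / (Σ P·[cation]ᵢ + Σ P·[anion]ₒ)]
Numerator = 1×4.25 + 15×119 + 0.57×36.3 = 1810
Denominator = 1×123 + 15×28.4 + 0.57×128 = 622
Vm = 25.3 · ln(2.9101) = 25.3 × (1.0682) = 27.02 mV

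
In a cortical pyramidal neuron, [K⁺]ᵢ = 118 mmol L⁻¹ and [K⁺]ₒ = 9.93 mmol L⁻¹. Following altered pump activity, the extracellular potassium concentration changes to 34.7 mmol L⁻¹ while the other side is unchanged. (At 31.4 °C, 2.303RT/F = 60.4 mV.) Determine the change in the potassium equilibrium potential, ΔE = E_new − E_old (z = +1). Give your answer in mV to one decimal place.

32.8 mV

E_old = (60.4/1)·log₁₀(9.93/118) = -64.93 mV
E_new = (60.4/1)·log₁₀(34.7/118) = -32.11 mV
ΔE = -32.11 − (-64.93) = 32.82 mV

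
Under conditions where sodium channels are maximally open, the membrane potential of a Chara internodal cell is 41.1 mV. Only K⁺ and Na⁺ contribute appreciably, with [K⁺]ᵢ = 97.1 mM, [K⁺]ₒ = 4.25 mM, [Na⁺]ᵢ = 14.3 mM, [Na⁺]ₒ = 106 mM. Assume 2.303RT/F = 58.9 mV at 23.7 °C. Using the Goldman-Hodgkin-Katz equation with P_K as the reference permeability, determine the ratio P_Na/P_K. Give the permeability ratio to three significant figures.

Let α = P_Na/P_K. GHK: Vm = 58.9·log₁₀[(Kₒ + α·Naₒ)/(Kᵢ + α·Naᵢ)].
10^(Vm/58.9) = 10^(41.1/58.9) = 4.9865
So 4.9865·(Kᵢ + α·Naᵢ) = Kₒ + α·Naₒ → α = (4.9865·97.1 − 4.25) / (106.0 − 4.9865·14.3)
α = (484.2 − 4.25) / (106.0 − 71.31) = 479.9/34.69 = 13.83

13.8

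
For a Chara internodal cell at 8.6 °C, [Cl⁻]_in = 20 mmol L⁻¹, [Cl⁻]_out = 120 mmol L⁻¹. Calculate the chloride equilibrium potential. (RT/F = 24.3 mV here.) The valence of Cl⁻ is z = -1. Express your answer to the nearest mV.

-44 mV

E = (24.3/z) · ln([Cl⁻]_out/[Cl⁻]_in) with z = -1.
For an anion, dividing by z = -1 reverses the sign.
= (24.3/-1) · ln(120/20) = -24.30 · ln(6)
= -24.30 · (1.7918) = -43.54 mV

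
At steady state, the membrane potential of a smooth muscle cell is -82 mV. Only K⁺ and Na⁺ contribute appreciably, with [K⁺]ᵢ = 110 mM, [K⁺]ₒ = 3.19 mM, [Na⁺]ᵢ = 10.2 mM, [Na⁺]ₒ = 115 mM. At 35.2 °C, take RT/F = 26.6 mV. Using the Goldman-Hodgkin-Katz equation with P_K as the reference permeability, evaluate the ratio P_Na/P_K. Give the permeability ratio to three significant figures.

0.0162

Let α = P_Na/P_K. GHK: Vm = 26.6·ln[(Kₒ + α·Naₒ)/(Kᵢ + α·Naᵢ)].
e^(Vm/26.6) = e^(-82.0/26.6) = 0.045835
So 0.045835·(Kᵢ + α·Naᵢ) = Kₒ + α·Naₒ → α = (0.045835·110.0 − 3.19) / (115.0 − 0.045835·10.2)
α = (5.042 − 3.19) / (115.0 − 0.4675) = 1.852/114.5 = 0.01617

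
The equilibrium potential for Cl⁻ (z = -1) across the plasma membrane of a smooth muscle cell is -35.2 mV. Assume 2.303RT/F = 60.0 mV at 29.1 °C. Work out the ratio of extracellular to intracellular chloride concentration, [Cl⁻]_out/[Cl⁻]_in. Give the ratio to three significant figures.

log₁₀([out]/[in]) = E·z/(60.0) = -35.2 × -1 / 60.0 = 0.5867
[out]/[in] = 10^(0.5867) = 3.861

3.86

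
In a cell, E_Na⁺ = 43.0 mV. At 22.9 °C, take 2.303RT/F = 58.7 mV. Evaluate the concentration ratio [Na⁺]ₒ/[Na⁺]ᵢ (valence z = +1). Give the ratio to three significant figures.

5.40

log₁₀([out]/[in]) = E·z/(58.7) = 43.0 × 1 / 58.7 = 0.7325
[out]/[in] = 10^(0.7325) = 5.402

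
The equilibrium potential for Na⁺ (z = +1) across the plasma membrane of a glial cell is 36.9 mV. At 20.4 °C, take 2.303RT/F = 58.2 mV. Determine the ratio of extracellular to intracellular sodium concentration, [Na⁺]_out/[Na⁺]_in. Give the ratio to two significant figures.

log₁₀([out]/[in]) = E·z/(58.2) = 36.9 × 1 / 58.2 = 0.6340
[out]/[in] = 10^(0.6340) = 4.305

4.3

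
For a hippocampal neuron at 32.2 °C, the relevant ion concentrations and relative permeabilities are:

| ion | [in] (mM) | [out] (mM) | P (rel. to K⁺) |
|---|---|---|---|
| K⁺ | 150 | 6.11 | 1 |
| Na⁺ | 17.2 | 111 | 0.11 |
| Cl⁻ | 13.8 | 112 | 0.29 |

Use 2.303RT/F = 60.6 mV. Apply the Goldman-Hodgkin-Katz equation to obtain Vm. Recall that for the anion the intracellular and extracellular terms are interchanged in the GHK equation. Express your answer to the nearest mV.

-56 mV

Vm = 60.6 · log₁₀[(Σ P·[cation]ₒ + Σ P·[anion]ᵢ) / (Σ P·[cation]ᵢ + Σ P·[anion]ₒ)]
Numerator = 1×6.11 + 0.11×111 + 0.29×13.8 = 22.32
Denominator = 1×150 + 0.11×17.2 + 0.29×112 = 184.4
Vm = 60.6 · log₁₀(0.12107) = 60.6 × (-0.9170) = -55.57 mV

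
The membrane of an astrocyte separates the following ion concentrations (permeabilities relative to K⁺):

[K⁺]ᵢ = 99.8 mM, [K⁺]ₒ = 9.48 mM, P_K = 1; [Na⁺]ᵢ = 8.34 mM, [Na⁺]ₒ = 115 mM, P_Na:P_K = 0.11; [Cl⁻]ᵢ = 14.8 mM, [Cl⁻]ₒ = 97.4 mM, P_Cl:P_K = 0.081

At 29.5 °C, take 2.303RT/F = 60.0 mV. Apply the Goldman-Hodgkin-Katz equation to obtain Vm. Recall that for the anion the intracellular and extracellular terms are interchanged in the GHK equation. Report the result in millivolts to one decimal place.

-40.1 mV

Vm = 60.0 · log₁₀[(Σ P·[cation]ₒ + Σ P·[anion]ᵢ) / (Σ P·[cation]ᵢ + Σ P·[anion]ₒ)]
Numerator = 1×9.48 + 0.11×115 + 0.081×14.8 = 23.33
Denominator = 1×99.8 + 0.11×8.34 + 0.081×97.4 = 108.6
Vm = 60.0 · log₁₀(0.2148) = 60.0 × (-0.6680) = -40.08 mV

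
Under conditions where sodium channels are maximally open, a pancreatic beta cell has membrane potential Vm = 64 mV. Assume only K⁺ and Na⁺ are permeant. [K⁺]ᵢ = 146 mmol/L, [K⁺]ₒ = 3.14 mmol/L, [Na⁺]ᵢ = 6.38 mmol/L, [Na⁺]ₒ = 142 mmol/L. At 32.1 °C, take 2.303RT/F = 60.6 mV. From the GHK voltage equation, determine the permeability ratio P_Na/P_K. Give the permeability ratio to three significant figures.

23.9

Let α = P_Na/P_K. GHK: Vm = 60.6·log₁₀[(Kₒ + α·Naₒ)/(Kᵢ + α·Naᵢ)].
10^(Vm/60.6) = 10^(64.0/60.6) = 11.379
So 11.379·(Kᵢ + α·Naᵢ) = Kₒ + α·Naₒ → α = (11.379·146.0 − 3.14) / (142.0 − 11.379·6.38)
α = (1661 − 3.14) / (142.0 − 72.6) = 1658/69.4 = 23.89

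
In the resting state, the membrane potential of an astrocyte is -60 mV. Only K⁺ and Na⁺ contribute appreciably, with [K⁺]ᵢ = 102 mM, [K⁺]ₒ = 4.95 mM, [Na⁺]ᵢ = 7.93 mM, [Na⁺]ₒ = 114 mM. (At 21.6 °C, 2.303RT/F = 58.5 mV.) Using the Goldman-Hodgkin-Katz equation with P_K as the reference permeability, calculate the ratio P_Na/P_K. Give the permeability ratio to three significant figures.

Let α = P_Na/P_K. GHK: Vm = 58.5·log₁₀[(Kₒ + α·Naₒ)/(Kᵢ + α·Naᵢ)].
10^(Vm/58.5) = 10^(-60.0/58.5) = 0.094267
So 0.094267·(Kᵢ + α·Naᵢ) = Kₒ + α·Naₒ → α = (0.094267·102.0 − 4.95) / (114.0 − 0.094267·7.93)
α = (9.615 − 4.95) / (114.0 − 0.7475) = 4.665/113.3 = 0.04119

0.0412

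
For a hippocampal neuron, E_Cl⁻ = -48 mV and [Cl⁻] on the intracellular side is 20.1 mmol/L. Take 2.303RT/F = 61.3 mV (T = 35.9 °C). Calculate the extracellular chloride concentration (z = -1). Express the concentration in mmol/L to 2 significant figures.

120 mmol/L

Nernst: E = (61.3/-1) · log₁₀([out]/[in]), so log₁₀([out]/[in]) = -48.0 × -1 / 61.3 = 0.7830.
[out]/[in] = 10^(0.7830) = 6.068.
[out] = 6.068 × 20.1 = 122 mmol/L.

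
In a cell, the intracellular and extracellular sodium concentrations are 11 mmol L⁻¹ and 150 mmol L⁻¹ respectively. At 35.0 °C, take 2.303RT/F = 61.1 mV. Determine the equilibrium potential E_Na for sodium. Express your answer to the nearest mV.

E = (61.1/z) · log₁₀([Na⁺]_out/[Na⁺]_in) with z = +1.
= (61.1/1) · log₁₀(150/11) = 61.10 · log₁₀(13.64)
= 61.10 · (1.1347) = 69.33 mV

69 mV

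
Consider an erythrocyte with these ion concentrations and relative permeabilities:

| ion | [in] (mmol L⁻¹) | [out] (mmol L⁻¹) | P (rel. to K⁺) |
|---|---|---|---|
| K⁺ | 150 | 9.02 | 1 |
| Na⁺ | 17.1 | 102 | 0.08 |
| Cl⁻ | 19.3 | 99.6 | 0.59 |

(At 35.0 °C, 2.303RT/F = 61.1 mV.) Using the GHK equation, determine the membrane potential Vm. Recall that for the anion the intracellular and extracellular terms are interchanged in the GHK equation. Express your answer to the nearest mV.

-53 mV

Vm = 61.1 · log₁₀[(Σ P·[cation]ₒ + Σ P·[anion]ᵢ) / (Σ P·[cation]ᵢ + Σ P·[anion]ₒ)]
Numerator = 1×9.02 + 0.08×102 + 0.59×19.3 = 28.57
Denominator = 1×150 + 0.08×17.1 + 0.59×99.6 = 210.1
Vm = 61.1 · log₁₀(0.13595) = 61.1 × (-0.8666) = -52.95 mV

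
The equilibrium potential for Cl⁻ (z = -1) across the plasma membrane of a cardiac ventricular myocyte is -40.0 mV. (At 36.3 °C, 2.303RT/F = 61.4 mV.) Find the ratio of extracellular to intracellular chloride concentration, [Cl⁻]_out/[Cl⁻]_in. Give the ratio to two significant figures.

log₁₀([out]/[in]) = E·z/(61.4) = -40.0 × -1 / 61.4 = 0.6515
[out]/[in] = 10^(0.6515) = 4.482

4.5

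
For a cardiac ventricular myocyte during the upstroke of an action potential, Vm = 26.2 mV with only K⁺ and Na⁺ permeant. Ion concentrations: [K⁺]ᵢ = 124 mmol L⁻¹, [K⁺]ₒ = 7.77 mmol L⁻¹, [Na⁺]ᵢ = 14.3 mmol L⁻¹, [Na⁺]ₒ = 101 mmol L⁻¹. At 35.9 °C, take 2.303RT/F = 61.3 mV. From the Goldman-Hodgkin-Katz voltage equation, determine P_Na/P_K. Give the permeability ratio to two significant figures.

Let α = P_Na/P_K. GHK: Vm = 61.3·log₁₀[(Kₒ + α·Naₒ)/(Kᵢ + α·Naᵢ)].
10^(Vm/61.3) = 10^(26.2/61.3) = 2.6755
So 2.6755·(Kᵢ + α·Naᵢ) = Kₒ + α·Naₒ → α = (2.6755·124.0 − 7.77) / (101.0 − 2.6755·14.3)
α = (331.8 − 7.77) / (101.0 − 38.26) = 324/62.74 = 5.164

5.2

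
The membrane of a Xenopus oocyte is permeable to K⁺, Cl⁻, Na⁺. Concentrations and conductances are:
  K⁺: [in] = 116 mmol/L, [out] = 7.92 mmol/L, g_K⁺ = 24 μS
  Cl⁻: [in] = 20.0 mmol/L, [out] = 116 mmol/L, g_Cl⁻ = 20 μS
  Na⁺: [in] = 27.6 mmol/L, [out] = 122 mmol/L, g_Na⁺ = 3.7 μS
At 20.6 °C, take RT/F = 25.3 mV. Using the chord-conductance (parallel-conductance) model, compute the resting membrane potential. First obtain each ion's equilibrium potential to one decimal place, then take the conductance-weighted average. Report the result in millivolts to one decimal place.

E_K⁺ = (25.3/1)·ln(7.92/116) = -67.9 mV
E_Cl⁻ = (25.3/-1)·ln(116/20.0) = -44.5 mV
E_Na⁺ = (25.3/1)·ln(122/27.6) = 37.6 mV
Vm = (Σ gᵢEᵢ)/(Σ gᵢ) = (24·-67.9 + 20·-44.5 + 3.7·37.6) / (24 + 20 + 3.7)
= -2380.48 / 47.7 = -49.91 mV

-49.9 mV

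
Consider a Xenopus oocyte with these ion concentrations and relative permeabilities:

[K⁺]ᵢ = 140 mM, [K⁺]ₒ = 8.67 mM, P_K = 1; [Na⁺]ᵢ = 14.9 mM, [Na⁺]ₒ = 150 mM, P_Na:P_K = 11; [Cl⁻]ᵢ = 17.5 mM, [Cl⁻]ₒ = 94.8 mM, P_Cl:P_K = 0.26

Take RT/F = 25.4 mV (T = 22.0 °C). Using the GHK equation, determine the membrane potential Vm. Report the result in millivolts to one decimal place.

41.2 mV

Vm = 25.4 · ln[(Σ P·[cation]ₒ + Σ P·[anion]ᵢ) / (Σ P·[cation]ᵢ + Σ P·[anion]ₒ)]
Numerator = 1×8.67 + 11×150 + 0.26×17.5 = 1663
Denominator = 1×140 + 11×14.9 + 0.26×94.8 = 328.5
Vm = 25.4 · ln(5.0623) = 25.4 × (1.6218) = 41.19 mV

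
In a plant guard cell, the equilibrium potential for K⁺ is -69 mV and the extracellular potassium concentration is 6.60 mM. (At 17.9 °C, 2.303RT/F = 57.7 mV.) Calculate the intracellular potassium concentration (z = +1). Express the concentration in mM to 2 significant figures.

Nernst: E = (57.7/1) · log₁₀([out]/[in]), so log₁₀([out]/[in]) = -69.0 × 1 / 57.7 = -1.1958.
[out]/[in] = 10^(-1.1958) = 0.0637.
[in] = 6.60 / 0.0637 = 103.6 mM.

100 mM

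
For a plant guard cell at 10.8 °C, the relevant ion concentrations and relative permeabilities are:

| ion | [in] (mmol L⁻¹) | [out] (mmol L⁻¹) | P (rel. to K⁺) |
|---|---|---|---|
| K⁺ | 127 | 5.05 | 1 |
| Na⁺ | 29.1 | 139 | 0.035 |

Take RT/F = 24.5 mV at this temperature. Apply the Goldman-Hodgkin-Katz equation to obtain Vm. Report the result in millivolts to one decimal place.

Vm = 24.5 · ln[(Σ P·[cation]ₒ + Σ P·[anion]ᵢ) / (Σ P·[cation]ᵢ + Σ P·[anion]ₒ)]
Numerator = 1×5.05 + 0.035×139 = 9.915
Denominator = 1×127 + 0.035×29.1 = 128
Vm = 24.5 · ln(0.07745) = 24.5 × (-2.5581) = -62.67 mV

-62.7 mV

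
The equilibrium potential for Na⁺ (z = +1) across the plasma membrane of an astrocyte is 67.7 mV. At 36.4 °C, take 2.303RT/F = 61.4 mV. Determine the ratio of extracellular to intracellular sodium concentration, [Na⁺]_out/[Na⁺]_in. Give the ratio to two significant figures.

13

log₁₀([out]/[in]) = E·z/(61.4) = 67.7 × 1 / 61.4 = 1.1026
[out]/[in] = 10^(1.1026) = 12.67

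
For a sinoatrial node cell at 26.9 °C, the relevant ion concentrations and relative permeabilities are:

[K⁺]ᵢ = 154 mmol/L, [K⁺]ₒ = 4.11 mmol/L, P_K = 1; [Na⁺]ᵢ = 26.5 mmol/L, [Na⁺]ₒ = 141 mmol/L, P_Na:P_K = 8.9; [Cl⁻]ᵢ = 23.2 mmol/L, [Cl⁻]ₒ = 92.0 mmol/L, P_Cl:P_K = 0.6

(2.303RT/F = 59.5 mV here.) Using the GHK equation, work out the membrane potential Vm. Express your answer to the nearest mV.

27 mV

Vm = 59.5 · log₁₀[(Σ P·[cation]ₒ + Σ P·[anion]ᵢ) / (Σ P·[cation]ᵢ + Σ P·[anion]ₒ)]
Numerator = 1×4.11 + 8.9×141 + 0.6×23.2 = 1273
Denominator = 1×154 + 8.9×26.5 + 0.6×92.0 = 445.1
Vm = 59.5 · log₁₀(2.8602) = 59.5 × (0.4564) = 27.16 mV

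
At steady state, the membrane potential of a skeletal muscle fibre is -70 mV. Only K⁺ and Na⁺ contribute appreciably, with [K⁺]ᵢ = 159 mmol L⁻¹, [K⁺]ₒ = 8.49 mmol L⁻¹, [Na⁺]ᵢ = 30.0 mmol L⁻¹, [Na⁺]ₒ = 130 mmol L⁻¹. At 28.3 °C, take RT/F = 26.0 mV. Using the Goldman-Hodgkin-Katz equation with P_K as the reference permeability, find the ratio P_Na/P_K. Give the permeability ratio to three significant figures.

Let α = P_Na/P_K. GHK: Vm = 26.0·ln[(Kₒ + α·Naₒ)/(Kᵢ + α·Naᵢ)].
e^(Vm/26.0) = e^(-70.0/26.0) = 0.067724
So 0.067724·(Kᵢ + α·Naᵢ) = Kₒ + α·Naₒ → α = (0.067724·159.0 − 8.49) / (130.0 − 0.067724·30.0)
α = (10.77 − 8.49) / (130.0 − 2.032) = 2.278/128 = 0.0178

0.0178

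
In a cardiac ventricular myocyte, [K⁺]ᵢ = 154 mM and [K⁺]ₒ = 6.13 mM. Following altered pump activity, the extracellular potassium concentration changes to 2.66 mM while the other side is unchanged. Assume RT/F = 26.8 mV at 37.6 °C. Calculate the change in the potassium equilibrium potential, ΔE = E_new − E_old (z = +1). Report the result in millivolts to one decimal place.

-22.4 mV

E_old = (26.8/1)·ln(6.13/154) = -86.40 mV
E_new = (26.8/1)·ln(2.66/154) = -108.77 mV
ΔE = -108.77 − (-86.40) = -22.37 mV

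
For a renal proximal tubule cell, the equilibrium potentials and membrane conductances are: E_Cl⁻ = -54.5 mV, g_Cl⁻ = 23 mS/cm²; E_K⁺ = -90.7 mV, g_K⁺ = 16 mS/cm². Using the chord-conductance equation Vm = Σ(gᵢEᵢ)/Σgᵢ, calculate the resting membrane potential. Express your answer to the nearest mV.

-69 mV

Σ gᵢEᵢ = 23·(-54.5) + 16·(-90.7) = -2704.70
Σ gᵢ = 23 + 16 = 39
Vm = -2704.70 / 39 = -69.35 mV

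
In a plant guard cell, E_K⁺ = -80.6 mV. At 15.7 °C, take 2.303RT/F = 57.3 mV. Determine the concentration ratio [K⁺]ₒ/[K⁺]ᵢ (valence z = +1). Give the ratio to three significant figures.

0.0392

log₁₀([out]/[in]) = E·z/(57.3) = -80.6 × 1 / 57.3 = -1.4066
[out]/[in] = 10^(-1.4066) = 0.03921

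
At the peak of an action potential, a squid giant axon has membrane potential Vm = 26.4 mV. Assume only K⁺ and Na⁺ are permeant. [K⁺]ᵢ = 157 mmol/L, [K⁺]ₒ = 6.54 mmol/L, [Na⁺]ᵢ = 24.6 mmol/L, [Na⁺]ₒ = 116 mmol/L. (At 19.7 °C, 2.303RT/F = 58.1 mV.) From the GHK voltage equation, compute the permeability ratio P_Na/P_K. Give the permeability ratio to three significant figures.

Let α = P_Na/P_K. GHK: Vm = 58.1·log₁₀[(Kₒ + α·Naₒ)/(Kᵢ + α·Naᵢ)].
10^(Vm/58.1) = 10^(26.4/58.1) = 2.847
So 2.847·(Kᵢ + α·Naᵢ) = Kₒ + α·Naₒ → α = (2.847·157.0 − 6.54) / (116.0 − 2.847·24.6)
α = (447 − 6.54) / (116.0 − 70.04) = 440.4/45.96 = 9.582

9.58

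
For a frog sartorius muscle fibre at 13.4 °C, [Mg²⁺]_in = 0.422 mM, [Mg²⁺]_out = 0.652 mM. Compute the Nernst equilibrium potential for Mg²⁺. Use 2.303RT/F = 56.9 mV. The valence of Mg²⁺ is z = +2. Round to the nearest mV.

E = (56.9/z) · log₁₀([Mg²⁺]_out/[Mg²⁺]_in) with z = +2.
= (56.9/2) · log₁₀(0.652/0.422) = 28.45 · log₁₀(1.545)
= 28.45 · (0.1889) = 5.38 mV

5 mV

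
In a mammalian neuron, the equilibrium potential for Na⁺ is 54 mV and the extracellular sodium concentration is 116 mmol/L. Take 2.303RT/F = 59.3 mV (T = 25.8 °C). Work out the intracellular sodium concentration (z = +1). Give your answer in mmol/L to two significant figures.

Nernst: E = (59.3/1) · log₁₀([out]/[in]), so log₁₀([out]/[in]) = 54.0 × 1 / 59.3 = 0.9106.
[out]/[in] = 10^(0.9106) = 8.14.
[in] = 116 / 8.14 = 14.25 mmol/L.

14 mmol/L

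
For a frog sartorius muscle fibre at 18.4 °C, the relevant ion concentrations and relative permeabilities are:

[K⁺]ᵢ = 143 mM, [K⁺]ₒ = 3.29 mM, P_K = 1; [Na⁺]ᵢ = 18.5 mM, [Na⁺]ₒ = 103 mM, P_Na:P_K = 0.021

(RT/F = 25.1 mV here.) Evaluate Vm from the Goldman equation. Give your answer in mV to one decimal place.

Vm = 25.1 · ln[(Σ P·[cation]ₒ + Σ P·[anion]ᵢ) / (Σ P·[cation]ᵢ + Σ P·[anion]ₒ)]
Numerator = 1×3.29 + 0.021×103 = 5.453
Denominator = 1×143 + 0.021×18.5 = 143.4
Vm = 25.1 · ln(0.03803) = 25.1 × (-3.2694) = -82.06 mV

-82.1 mV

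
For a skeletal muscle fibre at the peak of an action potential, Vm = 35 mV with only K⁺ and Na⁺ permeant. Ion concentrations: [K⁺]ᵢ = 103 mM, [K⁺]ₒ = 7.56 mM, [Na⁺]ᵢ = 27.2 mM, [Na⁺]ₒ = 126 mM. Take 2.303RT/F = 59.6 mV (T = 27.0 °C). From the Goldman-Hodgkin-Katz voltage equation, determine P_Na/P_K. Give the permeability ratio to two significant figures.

19

Let α = P_Na/P_K. GHK: Vm = 59.6·log₁₀[(Kₒ + α·Naₒ)/(Kᵢ + α·Naᵢ)].
10^(Vm/59.6) = 10^(35.0/59.6) = 3.8659
So 3.8659·(Kᵢ + α·Naᵢ) = Kₒ + α·Naₒ → α = (3.8659·103.0 − 7.56) / (126.0 − 3.8659·27.2)
α = (398.2 − 7.56) / (126.0 − 105.2) = 390.6/20.85 = 18.74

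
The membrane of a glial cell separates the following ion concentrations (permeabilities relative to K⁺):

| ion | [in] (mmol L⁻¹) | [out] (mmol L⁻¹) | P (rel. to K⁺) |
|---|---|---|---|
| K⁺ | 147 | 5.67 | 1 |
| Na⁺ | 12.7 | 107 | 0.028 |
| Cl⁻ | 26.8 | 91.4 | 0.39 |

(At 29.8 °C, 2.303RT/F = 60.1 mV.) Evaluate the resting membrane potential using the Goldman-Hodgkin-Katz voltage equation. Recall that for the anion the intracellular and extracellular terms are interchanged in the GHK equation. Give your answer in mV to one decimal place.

-59.0 mV

Vm = 60.1 · log₁₀[(Σ P·[cation]ₒ + Σ P·[anion]ᵢ) / (Σ P·[cation]ᵢ + Σ P·[anion]ₒ)]
Numerator = 1×5.67 + 0.028×107 + 0.39×26.8 = 19.12
Denominator = 1×147 + 0.028×12.7 + 0.39×91.4 = 183
Vm = 60.1 · log₁₀(0.10447) = 60.1 × (-0.9810) = -58.96 mV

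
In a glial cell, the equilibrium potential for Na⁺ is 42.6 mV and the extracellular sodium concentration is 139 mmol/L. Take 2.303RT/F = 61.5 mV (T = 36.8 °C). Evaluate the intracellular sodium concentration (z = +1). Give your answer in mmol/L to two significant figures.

28 mmol/L

Nernst: E = (61.5/1) · log₁₀([out]/[in]), so log₁₀([out]/[in]) = 42.6 × 1 / 61.5 = 0.6927.
[out]/[in] = 10^(0.6927) = 4.928.
[in] = 139 / 4.928 = 28.21 mmol/L.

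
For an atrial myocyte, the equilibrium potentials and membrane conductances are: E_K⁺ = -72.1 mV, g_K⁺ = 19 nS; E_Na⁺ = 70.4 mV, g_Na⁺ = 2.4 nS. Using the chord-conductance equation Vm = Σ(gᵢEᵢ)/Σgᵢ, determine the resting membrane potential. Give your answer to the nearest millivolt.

Σ gᵢEᵢ = 19·(-72.1) + 2.4·(70.4) = -1200.94
Σ gᵢ = 19 + 2.4 = 21.4
Vm = -1200.94 / 21.4 = -56.12 mV

-56 mV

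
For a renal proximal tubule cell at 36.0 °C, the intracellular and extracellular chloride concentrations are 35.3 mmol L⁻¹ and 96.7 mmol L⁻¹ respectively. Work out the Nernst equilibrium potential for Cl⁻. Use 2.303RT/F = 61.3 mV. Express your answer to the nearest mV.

-27 mV

E = (61.3/z) · log₁₀([Cl⁻]_out/[Cl⁻]_in) with z = -1.
For an anion, dividing by z = -1 reverses the sign.
= (61.3/-1) · log₁₀(96.7/35.3) = -61.30 · log₁₀(2.739)
= -61.30 · (0.4377) = -26.83 mV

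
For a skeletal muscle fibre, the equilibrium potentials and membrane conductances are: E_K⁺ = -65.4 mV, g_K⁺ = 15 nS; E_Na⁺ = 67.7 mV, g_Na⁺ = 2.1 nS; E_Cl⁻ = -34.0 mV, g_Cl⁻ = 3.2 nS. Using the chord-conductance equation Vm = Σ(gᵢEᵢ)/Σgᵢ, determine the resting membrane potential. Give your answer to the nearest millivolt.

-47 mV

Σ gᵢEᵢ = 15·(-65.4) + 2.1·(67.7) + 3.2·(-34.0) = -947.63
Σ gᵢ = 15 + 2.1 + 3.2 = 20.3
Vm = -947.63 / 20.3 = -46.68 mV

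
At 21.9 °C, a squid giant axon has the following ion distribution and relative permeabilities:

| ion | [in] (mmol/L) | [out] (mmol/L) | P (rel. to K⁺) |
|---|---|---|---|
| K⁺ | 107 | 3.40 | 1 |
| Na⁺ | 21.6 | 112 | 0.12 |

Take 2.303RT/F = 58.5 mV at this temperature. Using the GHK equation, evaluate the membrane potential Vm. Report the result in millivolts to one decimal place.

-47.6 mV

Vm = 58.5 · log₁₀[(Σ P·[cation]ₒ + Σ P·[anion]ᵢ) / (Σ P·[cation]ᵢ + Σ P·[anion]ₒ)]
Numerator = 1×3.40 + 0.12×112 = 16.84
Denominator = 1×107 + 0.12×21.6 = 109.6
Vm = 58.5 · log₁₀(0.15366) = 58.5 × (-0.8134) = -47.59 mV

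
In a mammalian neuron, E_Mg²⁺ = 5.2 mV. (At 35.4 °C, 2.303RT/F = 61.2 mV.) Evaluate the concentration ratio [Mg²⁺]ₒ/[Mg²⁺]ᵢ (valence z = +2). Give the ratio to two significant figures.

1.5

log₁₀([out]/[in]) = E·z/(61.2) = 5.2 × 2 / 61.2 = 0.1699
[out]/[in] = 10^(0.1699) = 1.479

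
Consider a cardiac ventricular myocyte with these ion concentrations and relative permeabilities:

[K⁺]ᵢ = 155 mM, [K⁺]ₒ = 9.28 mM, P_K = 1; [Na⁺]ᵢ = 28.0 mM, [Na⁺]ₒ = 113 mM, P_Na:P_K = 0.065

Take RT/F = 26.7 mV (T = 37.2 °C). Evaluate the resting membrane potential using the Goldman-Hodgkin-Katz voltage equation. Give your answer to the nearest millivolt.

-60 mV

Vm = 26.7 · ln[(Σ P·[cation]ₒ + Σ P·[anion]ᵢ) / (Σ P·[cation]ᵢ + Σ P·[anion]ₒ)]
Numerator = 1×9.28 + 0.065×113 = 16.62
Denominator = 1×155 + 0.065×28.0 = 156.8
Vm = 26.7 · ln(0.10601) = 26.7 × (-2.2442) = -59.92 mV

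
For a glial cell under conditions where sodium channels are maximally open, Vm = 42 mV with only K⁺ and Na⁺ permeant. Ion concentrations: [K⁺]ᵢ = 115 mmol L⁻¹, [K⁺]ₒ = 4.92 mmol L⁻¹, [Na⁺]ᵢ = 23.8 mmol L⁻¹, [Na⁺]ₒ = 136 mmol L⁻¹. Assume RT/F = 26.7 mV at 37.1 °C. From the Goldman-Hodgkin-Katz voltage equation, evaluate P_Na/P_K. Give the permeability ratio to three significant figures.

25.9

Let α = P_Na/P_K. GHK: Vm = 26.7·ln[(Kₒ + α·Naₒ)/(Kᵢ + α·Naᵢ)].
e^(Vm/26.7) = e^(42.0/26.7) = 4.8213
So 4.8213·(Kᵢ + α·Naᵢ) = Kₒ + α·Naₒ → α = (4.8213·115.0 − 4.92) / (136.0 − 4.8213·23.8)
α = (554.4 − 4.92) / (136.0 − 114.7) = 549.5/21.25 = 25.85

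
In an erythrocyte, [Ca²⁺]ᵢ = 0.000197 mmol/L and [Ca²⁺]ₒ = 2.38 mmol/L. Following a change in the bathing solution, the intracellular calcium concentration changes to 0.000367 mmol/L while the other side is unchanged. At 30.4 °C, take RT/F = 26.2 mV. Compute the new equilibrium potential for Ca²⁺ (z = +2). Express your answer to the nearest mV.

115 mV

After the shift: [Ca²⁺]_out = 2.38, [Ca²⁺]_in = 0.000367 mmol/L.
E_new = (26.2/2)·ln(2.38/0.000367) = 13.10 · (8.7772) = 114.98 mV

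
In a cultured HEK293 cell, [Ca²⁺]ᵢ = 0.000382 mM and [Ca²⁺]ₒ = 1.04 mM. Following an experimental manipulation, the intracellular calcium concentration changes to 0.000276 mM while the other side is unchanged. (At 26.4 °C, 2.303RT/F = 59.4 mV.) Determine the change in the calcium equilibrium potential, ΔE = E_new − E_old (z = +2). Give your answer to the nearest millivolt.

4 mV

E_old = (59.4/2)·log₁₀(1.04/0.000382) = 102.02 mV
E_new = (59.4/2)·log₁₀(1.04/0.000276) = 106.21 mV
ΔE = 106.21 − (102.02) = 4.19 mV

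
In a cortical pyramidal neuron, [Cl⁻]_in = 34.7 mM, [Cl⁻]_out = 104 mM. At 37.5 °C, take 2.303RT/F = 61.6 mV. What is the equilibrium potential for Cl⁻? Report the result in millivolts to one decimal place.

-29.4 mV

E = (61.6/z) · log₁₀([Cl⁻]_out/[Cl⁻]_in) with z = -1.
For an anion, dividing by z = -1 reverses the sign.
= (61.6/-1) · log₁₀(104/34.7) = -61.60 · log₁₀(2.997)
= -61.60 · (0.4767) = -29.36 mV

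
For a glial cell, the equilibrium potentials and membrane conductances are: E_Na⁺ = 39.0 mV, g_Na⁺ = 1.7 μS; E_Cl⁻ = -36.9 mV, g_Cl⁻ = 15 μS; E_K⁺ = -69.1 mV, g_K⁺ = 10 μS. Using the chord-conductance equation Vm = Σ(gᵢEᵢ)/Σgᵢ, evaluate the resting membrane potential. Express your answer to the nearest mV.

Σ gᵢEᵢ = 1.7·(39.0) + 15·(-36.9) + 10·(-69.1) = -1178.20
Σ gᵢ = 1.7 + 15 + 10 = 26.7
Vm = -1178.20 / 26.7 = -44.13 mV

-44 mV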